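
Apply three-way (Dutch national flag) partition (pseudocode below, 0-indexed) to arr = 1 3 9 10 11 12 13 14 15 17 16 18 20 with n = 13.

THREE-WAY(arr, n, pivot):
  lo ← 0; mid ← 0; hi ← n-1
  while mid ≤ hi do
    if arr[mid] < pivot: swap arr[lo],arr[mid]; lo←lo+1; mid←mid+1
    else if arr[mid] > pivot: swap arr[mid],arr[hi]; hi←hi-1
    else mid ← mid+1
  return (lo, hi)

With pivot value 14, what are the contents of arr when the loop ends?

pivot = 14; lo=0, mid=0, hi=12
arr[mid]=1<14: swap arr[0],arr[0]; lo=1,mid=1 → 1 3 9 10 11 12 13 14 15 17 16 18 20
arr[mid]=3<14: swap arr[1],arr[1]; lo=2,mid=2 → 1 3 9 10 11 12 13 14 15 17 16 18 20
arr[mid]=9<14: swap arr[2],arr[2]; lo=3,mid=3 → 1 3 9 10 11 12 13 14 15 17 16 18 20
arr[mid]=10<14: swap arr[3],arr[3]; lo=4,mid=4 → 1 3 9 10 11 12 13 14 15 17 16 18 20
arr[mid]=11<14: swap arr[4],arr[4]; lo=5,mid=5 → 1 3 9 10 11 12 13 14 15 17 16 18 20
arr[mid]=12<14: swap arr[5],arr[5]; lo=6,mid=6 → 1 3 9 10 11 12 13 14 15 17 16 18 20
arr[mid]=13<14: swap arr[6],arr[6]; lo=7,mid=7 → 1 3 9 10 11 12 13 14 15 17 16 18 20
arr[mid]=14=14: mid=8
arr[mid]=15>14: swap arr[8],arr[12]; hi=11 → 1 3 9 10 11 12 13 14 20 17 16 18 15
arr[mid]=20>14: swap arr[8],arr[11]; hi=10 → 1 3 9 10 11 12 13 14 18 17 16 20 15
arr[mid]=18>14: swap arr[8],arr[10]; hi=9 → 1 3 9 10 11 12 13 14 16 17 18 20 15
arr[mid]=16>14: swap arr[8],arr[9]; hi=8 → 1 3 9 10 11 12 13 14 17 16 18 20 15
arr[mid]=17>14: swap arr[8],arr[8]; hi=7 → 1 3 9 10 11 12 13 14 17 16 18 20 15
end: lo=7, hi=7; arr = 1 3 9 10 11 12 13 14 17 16 18 20 15

1 3 9 10 11 12 13 14 17 16 18 20 15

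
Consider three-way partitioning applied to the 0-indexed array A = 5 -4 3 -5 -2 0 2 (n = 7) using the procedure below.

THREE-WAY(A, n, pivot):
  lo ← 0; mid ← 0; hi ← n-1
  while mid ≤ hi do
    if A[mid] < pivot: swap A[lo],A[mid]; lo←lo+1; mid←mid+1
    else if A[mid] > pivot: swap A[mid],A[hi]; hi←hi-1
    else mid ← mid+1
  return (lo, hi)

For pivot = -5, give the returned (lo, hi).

(0, 0)

pivot = -5; lo=0, mid=0, hi=6
A[mid]=5>-5: swap A[0],A[6]; hi=5 → 2 -4 3 -5 -2 0 5
A[mid]=2>-5: swap A[0],A[5]; hi=4 → 0 -4 3 -5 -2 2 5
A[mid]=0>-5: swap A[0],A[4]; hi=3 → -2 -4 3 -5 0 2 5
A[mid]=-2>-5: swap A[0],A[3]; hi=2 → -5 -4 3 -2 0 2 5
A[mid]=-5=-5: mid=1
A[mid]=-4>-5: swap A[1],A[2]; hi=1 → -5 3 -4 -2 0 2 5
A[mid]=3>-5: swap A[1],A[1]; hi=0 → -5 3 -4 -2 0 2 5
end: lo=0, hi=0; A = -5 3 -4 -2 0 2 5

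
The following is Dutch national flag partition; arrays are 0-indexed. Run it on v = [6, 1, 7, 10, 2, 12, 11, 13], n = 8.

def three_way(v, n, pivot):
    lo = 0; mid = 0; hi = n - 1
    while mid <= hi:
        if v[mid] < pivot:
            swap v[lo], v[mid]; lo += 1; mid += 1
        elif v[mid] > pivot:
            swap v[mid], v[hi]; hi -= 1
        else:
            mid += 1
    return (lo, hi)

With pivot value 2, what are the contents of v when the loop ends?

pivot = 2; lo=0, mid=0, hi=7
v[mid]=6>2: swap v[0],v[7]; hi=6 → [13, 1, 7, 10, 2, 12, 11, 6]
v[mid]=13>2: swap v[0],v[6]; hi=5 → [11, 1, 7, 10, 2, 12, 13, 6]
v[mid]=11>2: swap v[0],v[5]; hi=4 → [12, 1, 7, 10, 2, 11, 13, 6]
v[mid]=12>2: swap v[0],v[4]; hi=3 → [2, 1, 7, 10, 12, 11, 13, 6]
v[mid]=2=2: mid=1
v[mid]=1<2: swap v[0],v[1]; lo=1,mid=2 → [1, 2, 7, 10, 12, 11, 13, 6]
v[mid]=7>2: swap v[2],v[3]; hi=2 → [1, 2, 10, 7, 12, 11, 13, 6]
v[mid]=10>2: swap v[2],v[2]; hi=1 → [1, 2, 10, 7, 12, 11, 13, 6]
end: lo=1, hi=1; v = [1, 2, 10, 7, 12, 11, 13, 6]

[1, 2, 10, 7, 12, 11, 13, 6]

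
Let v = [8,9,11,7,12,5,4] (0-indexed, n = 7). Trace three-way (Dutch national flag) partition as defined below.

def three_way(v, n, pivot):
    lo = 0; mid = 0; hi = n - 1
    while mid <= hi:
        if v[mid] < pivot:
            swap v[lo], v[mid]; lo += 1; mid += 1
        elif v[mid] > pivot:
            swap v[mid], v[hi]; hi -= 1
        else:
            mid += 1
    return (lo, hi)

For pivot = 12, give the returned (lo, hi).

pivot = 12; lo=0, mid=0, hi=6
v[mid]=8<12: swap v[0],v[0]; lo=1,mid=1 → [8,9,11,7,12,5,4]
v[mid]=9<12: swap v[1],v[1]; lo=2,mid=2 → [8,9,11,7,12,5,4]
v[mid]=11<12: swap v[2],v[2]; lo=3,mid=3 → [8,9,11,7,12,5,4]
v[mid]=7<12: swap v[3],v[3]; lo=4,mid=4 → [8,9,11,7,12,5,4]
v[mid]=12=12: mid=5
v[mid]=5<12: swap v[4],v[5]; lo=5,mid=6 → [8,9,11,7,5,12,4]
v[mid]=4<12: swap v[5],v[6]; lo=6,mid=7 → [8,9,11,7,5,4,12]
end: lo=6, hi=6; v = [8,9,11,7,5,4,12]

(6, 6)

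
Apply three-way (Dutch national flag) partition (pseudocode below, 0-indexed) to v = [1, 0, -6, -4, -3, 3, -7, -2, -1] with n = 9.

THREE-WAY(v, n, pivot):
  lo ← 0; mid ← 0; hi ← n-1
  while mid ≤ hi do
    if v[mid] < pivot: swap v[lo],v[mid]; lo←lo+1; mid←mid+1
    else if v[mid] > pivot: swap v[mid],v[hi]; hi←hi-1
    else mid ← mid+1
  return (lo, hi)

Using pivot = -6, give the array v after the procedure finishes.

lo=0 mid=0 hi=8
1>-6: swap(0,8), hi=7 ⇒ [-1, 0, -6, -4, -3, 3, -7, -2, 1]
-1>-6: swap(0,7), hi=6 ⇒ [-2, 0, -6, -4, -3, 3, -7, -1, 1]
-2>-6: swap(0,6), hi=5 ⇒ [-7, 0, -6, -4, -3, 3, -2, -1, 1]
-7<-6: swap(0,0), lo=1 mid=1 ⇒ [-7, 0, -6, -4, -3, 3, -2, -1, 1]
0>-6: swap(1,5), hi=4 ⇒ [-7, 3, -6, -4, -3, 0, -2, -1, 1]
3>-6: swap(1,4), hi=3 ⇒ [-7, -3, -6, -4, 3, 0, -2, -1, 1]
-3>-6: swap(1,3), hi=2 ⇒ [-7, -4, -6, -3, 3, 0, -2, -1, 1]
-4>-6: swap(1,2), hi=1 ⇒ [-7, -6, -4, -3, 3, 0, -2, -1, 1]
-6=-6: mid=2
done. lo=1 hi=1; v=[-7, -6, -4, -3, 3, 0, -2, -1, 1]

[-7, -6, -4, -3, 3, 0, -2, -1, 1]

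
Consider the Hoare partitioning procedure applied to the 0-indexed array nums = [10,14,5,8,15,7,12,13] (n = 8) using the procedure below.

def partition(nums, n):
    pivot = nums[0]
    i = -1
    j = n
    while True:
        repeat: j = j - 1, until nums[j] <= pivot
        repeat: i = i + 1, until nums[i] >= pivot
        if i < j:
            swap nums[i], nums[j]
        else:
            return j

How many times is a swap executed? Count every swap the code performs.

2

pivot = nums[0] = 10; i = -1, j = 8
j→5 (nums[5]=7≤10), i→0 (nums[0]=10≥10); i<j, swap → [7,14,5,8,15,10,12,13]
j→3 (nums[3]=8≤10), i→1 (nums[1]=14≥10); i<j, swap → [7,8,5,14,15,10,12,13]
j→2, i→3; i≥j, return j=2. nums = [7,8,5,14,15,10,12,13]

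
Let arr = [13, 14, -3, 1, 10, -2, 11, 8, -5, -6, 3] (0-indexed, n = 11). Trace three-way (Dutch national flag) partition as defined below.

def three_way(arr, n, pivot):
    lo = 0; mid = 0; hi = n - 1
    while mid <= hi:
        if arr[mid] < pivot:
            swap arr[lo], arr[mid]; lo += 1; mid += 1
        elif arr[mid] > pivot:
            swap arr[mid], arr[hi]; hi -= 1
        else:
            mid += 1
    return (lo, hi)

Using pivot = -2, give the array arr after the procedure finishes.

lo=0 mid=0 hi=10
13>-2: swap(0,10), hi=9 ⇒ [3, 14, -3, 1, 10, -2, 11, 8, -5, -6, 13]
3>-2: swap(0,9), hi=8 ⇒ [-6, 14, -3, 1, 10, -2, 11, 8, -5, 3, 13]
-6<-2: swap(0,0), lo=1 mid=1 ⇒ [-6, 14, -3, 1, 10, -2, 11, 8, -5, 3, 13]
14>-2: swap(1,8), hi=7 ⇒ [-6, -5, -3, 1, 10, -2, 11, 8, 14, 3, 13]
-5<-2: swap(1,1), lo=2 mid=2 ⇒ [-6, -5, -3, 1, 10, -2, 11, 8, 14, 3, 13]
-3<-2: swap(2,2), lo=3 mid=3 ⇒ [-6, -5, -3, 1, 10, -2, 11, 8, 14, 3, 13]
1>-2: swap(3,7), hi=6 ⇒ [-6, -5, -3, 8, 10, -2, 11, 1, 14, 3, 13]
8>-2: swap(3,6), hi=5 ⇒ [-6, -5, -3, 11, 10, -2, 8, 1, 14, 3, 13]
11>-2: swap(3,5), hi=4 ⇒ [-6, -5, -3, -2, 10, 11, 8, 1, 14, 3, 13]
-2=-2: mid=4
10>-2: swap(4,4), hi=3 ⇒ [-6, -5, -3, -2, 10, 11, 8, 1, 14, 3, 13]
done. lo=3 hi=3; arr=[-6, -5, -3, -2, 10, 11, 8, 1, 14, 3, 13]

[-6, -5, -3, -2, 10, 11, 8, 1, 14, 3, 13]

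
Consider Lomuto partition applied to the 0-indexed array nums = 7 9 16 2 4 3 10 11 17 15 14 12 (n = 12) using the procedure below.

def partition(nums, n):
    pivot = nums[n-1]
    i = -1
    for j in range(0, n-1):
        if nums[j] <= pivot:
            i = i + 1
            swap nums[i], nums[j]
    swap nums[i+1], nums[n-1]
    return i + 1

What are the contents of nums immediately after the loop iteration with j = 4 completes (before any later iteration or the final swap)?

7 9 2 4 16 3 10 11 17 15 14 12

pivot=12, i=-1
j=0: 7≤12, i=0, swap(0,0) ⇒ 7 9 16 2 4 3 10 11 17 15 14 12
j=1: 9≤12, i=1, swap(1,1) ⇒ 7 9 16 2 4 3 10 11 17 15 14 12
j=2: 16>12, skip
j=3: 2≤12, i=2, swap(2,3) ⇒ 7 9 2 16 4 3 10 11 17 15 14 12
j=4: 4≤12, i=3, swap(3,4) ⇒ 7 9 2 4 16 3 10 11 17 15 14 12
(after j=4) nums = 7 9 2 4 16 3 10 11 17 15 14 12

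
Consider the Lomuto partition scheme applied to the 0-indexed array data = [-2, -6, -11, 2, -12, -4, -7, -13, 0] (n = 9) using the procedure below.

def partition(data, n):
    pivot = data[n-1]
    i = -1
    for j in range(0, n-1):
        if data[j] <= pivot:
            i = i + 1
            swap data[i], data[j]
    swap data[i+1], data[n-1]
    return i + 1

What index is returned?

7

pivot = data[8] = 0; i = -1
j=0: data[0]=-2 ≤ 0 → i=0, swap data[0],data[0] (no change) → [-2, -6, -11, 2, -12, -4, -7, -13, 0]
j=1: data[1]=-6 ≤ 0 → i=1, swap data[1],data[1] (no change) → [-2, -6, -11, 2, -12, -4, -7, -13, 0]
j=2: data[2]=-11 ≤ 0 → i=2, swap data[2],data[2] (no change) → [-2, -6, -11, 2, -12, -4, -7, -13, 0]
j=3: data[3]=2 > 0 → no swap
j=4: data[4]=-12 ≤ 0 → i=3, swap data[3],data[4] → [-2, -6, -11, -12, 2, -4, -7, -13, 0]
j=5: data[5]=-4 ≤ 0 → i=4, swap data[4],data[5] → [-2, -6, -11, -12, -4, 2, -7, -13, 0]
j=6: data[6]=-7 ≤ 0 → i=5, swap data[5],data[6] → [-2, -6, -11, -12, -4, -7, 2, -13, 0]
j=7: data[7]=-13 ≤ 0 → i=6, swap data[6],data[7] → [-2, -6, -11, -12, -4, -7, -13, 2, 0]
final swap data[7],data[8] → [-2, -6, -11, -12, -4, -7, -13, 0, 2]; return 7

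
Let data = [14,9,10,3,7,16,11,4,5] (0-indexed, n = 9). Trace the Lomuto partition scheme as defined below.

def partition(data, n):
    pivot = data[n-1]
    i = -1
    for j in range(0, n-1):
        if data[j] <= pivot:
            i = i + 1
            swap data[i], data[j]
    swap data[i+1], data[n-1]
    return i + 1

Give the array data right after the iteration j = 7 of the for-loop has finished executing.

pivot=5, i=-1
j=0: 14>5, skip
j=1: 9>5, skip
j=2: 10>5, skip
j=3: 3≤5, i=0, swap(0,3) ⇒ [3,9,10,14,7,16,11,4,5]
j=4: 7>5, skip
j=5: 16>5, skip
j=6: 11>5, skip
j=7: 4≤5, i=1, swap(1,7) ⇒ [3,4,10,14,7,16,11,9,5]
(after j=7) data = [3,4,10,14,7,16,11,9,5]

[3,4,10,14,7,16,11,9,5]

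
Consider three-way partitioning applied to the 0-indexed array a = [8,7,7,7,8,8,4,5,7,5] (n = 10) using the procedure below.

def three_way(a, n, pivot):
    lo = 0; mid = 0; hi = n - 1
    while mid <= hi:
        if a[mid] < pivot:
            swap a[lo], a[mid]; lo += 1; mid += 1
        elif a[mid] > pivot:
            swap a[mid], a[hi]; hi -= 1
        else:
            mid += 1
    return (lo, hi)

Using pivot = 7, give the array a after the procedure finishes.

[5,5,4,7,7,7,7,8,8,8]

pivot = 7; lo=0, mid=0, hi=9
a[mid]=8>7: swap a[0],a[9]; hi=8 → [5,7,7,7,8,8,4,5,7,8]
a[mid]=5<7: swap a[0],a[0]; lo=1,mid=1 → [5,7,7,7,8,8,4,5,7,8]
a[mid]=7=7: mid=2
a[mid]=7=7: mid=3
a[mid]=7=7: mid=4
a[mid]=8>7: swap a[4],a[8]; hi=7 → [5,7,7,7,7,8,4,5,8,8]
a[mid]=7=7: mid=5
a[mid]=8>7: swap a[5],a[7]; hi=6 → [5,7,7,7,7,5,4,8,8,8]
a[mid]=5<7: swap a[1],a[5]; lo=2,mid=6 → [5,5,7,7,7,7,4,8,8,8]
a[mid]=4<7: swap a[2],a[6]; lo=3,mid=7 → [5,5,4,7,7,7,7,8,8,8]
end: lo=3, hi=6; a = [5,5,4,7,7,7,7,8,8,8]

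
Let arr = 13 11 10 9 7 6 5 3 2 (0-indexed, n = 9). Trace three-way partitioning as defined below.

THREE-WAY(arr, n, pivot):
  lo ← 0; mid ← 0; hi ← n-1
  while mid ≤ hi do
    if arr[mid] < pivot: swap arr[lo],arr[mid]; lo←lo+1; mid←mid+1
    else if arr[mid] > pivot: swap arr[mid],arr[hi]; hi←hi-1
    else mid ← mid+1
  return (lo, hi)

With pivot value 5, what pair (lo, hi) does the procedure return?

lo=0 mid=0 hi=8
13>5: swap(0,8), hi=7 ⇒ 2 11 10 9 7 6 5 3 13
2<5: swap(0,0), lo=1 mid=1 ⇒ 2 11 10 9 7 6 5 3 13
11>5: swap(1,7), hi=6 ⇒ 2 3 10 9 7 6 5 11 13
3<5: swap(1,1), lo=2 mid=2 ⇒ 2 3 10 9 7 6 5 11 13
10>5: swap(2,6), hi=5 ⇒ 2 3 5 9 7 6 10 11 13
5=5: mid=3
9>5: swap(3,5), hi=4 ⇒ 2 3 5 6 7 9 10 11 13
6>5: swap(3,4), hi=3 ⇒ 2 3 5 7 6 9 10 11 13
7>5: swap(3,3), hi=2 ⇒ 2 3 5 7 6 9 10 11 13
done. lo=2 hi=2; arr=2 3 5 7 6 9 10 11 13

(2, 2)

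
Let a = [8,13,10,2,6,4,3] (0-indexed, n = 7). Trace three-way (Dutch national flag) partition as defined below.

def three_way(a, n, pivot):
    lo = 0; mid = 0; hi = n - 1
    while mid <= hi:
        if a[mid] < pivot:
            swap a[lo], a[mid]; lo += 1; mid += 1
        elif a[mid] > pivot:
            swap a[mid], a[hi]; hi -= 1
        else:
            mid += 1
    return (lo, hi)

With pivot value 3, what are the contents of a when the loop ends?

[2,3,10,6,4,13,8]

pivot = 3; lo=0, mid=0, hi=6
a[mid]=8>3: swap a[0],a[6]; hi=5 → [3,13,10,2,6,4,8]
a[mid]=3=3: mid=1
a[mid]=13>3: swap a[1],a[5]; hi=4 → [3,4,10,2,6,13,8]
a[mid]=4>3: swap a[1],a[4]; hi=3 → [3,6,10,2,4,13,8]
a[mid]=6>3: swap a[1],a[3]; hi=2 → [3,2,10,6,4,13,8]
a[mid]=2<3: swap a[0],a[1]; lo=1,mid=2 → [2,3,10,6,4,13,8]
a[mid]=10>3: swap a[2],a[2]; hi=1 → [2,3,10,6,4,13,8]
end: lo=1, hi=1; a = [2,3,10,6,4,13,8]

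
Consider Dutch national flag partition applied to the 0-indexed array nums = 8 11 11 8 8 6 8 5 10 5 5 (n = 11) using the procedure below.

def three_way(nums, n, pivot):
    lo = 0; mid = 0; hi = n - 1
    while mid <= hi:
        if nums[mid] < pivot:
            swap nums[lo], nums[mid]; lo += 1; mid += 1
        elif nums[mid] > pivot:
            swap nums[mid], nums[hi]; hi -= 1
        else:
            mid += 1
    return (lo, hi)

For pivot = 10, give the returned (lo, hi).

(8, 8)

pivot = 10; lo=0, mid=0, hi=10
nums[mid]=8<10: swap nums[0],nums[0]; lo=1,mid=1 → 8 11 11 8 8 6 8 5 10 5 5
nums[mid]=11>10: swap nums[1],nums[10]; hi=9 → 8 5 11 8 8 6 8 5 10 5 11
nums[mid]=5<10: swap nums[1],nums[1]; lo=2,mid=2 → 8 5 11 8 8 6 8 5 10 5 11
nums[mid]=11>10: swap nums[2],nums[9]; hi=8 → 8 5 5 8 8 6 8 5 10 11 11
nums[mid]=5<10: swap nums[2],nums[2]; lo=3,mid=3 → 8 5 5 8 8 6 8 5 10 11 11
nums[mid]=8<10: swap nums[3],nums[3]; lo=4,mid=4 → 8 5 5 8 8 6 8 5 10 11 11
nums[mid]=8<10: swap nums[4],nums[4]; lo=5,mid=5 → 8 5 5 8 8 6 8 5 10 11 11
nums[mid]=6<10: swap nums[5],nums[5]; lo=6,mid=6 → 8 5 5 8 8 6 8 5 10 11 11
nums[mid]=8<10: swap nums[6],nums[6]; lo=7,mid=7 → 8 5 5 8 8 6 8 5 10 11 11
nums[mid]=5<10: swap nums[7],nums[7]; lo=8,mid=8 → 8 5 5 8 8 6 8 5 10 11 11
nums[mid]=10=10: mid=9
end: lo=8, hi=8; nums = 8 5 5 8 8 6 8 5 10 11 11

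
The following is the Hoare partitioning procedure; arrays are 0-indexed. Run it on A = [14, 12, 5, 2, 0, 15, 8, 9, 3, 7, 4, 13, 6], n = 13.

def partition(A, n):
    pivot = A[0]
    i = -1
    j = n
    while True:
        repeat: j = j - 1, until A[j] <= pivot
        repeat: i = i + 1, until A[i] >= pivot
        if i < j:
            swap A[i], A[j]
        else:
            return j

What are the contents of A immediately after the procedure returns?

[6, 12, 5, 2, 0, 13, 8, 9, 3, 7, 4, 15, 14]

pivot = A[0] = 14; i = -1, j = 13
j→12 (A[12]=6≤14), i→0 (A[0]=14≥14); i<j, swap → [6, 12, 5, 2, 0, 15, 8, 9, 3, 7, 4, 13, 14]
j→11 (A[11]=13≤14), i→5 (A[5]=15≥14); i<j, swap → [6, 12, 5, 2, 0, 13, 8, 9, 3, 7, 4, 15, 14]
j→10, i→11; i≥j, return j=10. A = [6, 12, 5, 2, 0, 13, 8, 9, 3, 7, 4, 15, 14]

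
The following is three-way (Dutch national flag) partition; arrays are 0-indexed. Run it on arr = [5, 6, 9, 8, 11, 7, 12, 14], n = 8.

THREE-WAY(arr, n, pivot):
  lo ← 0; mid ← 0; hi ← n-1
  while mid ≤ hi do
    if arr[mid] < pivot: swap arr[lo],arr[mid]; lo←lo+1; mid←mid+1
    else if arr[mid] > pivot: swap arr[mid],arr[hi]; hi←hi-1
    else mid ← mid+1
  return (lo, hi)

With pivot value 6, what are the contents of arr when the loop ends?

[5, 6, 8, 11, 7, 12, 14, 9]

pivot = 6; lo=0, mid=0, hi=7
arr[mid]=5<6: swap arr[0],arr[0]; lo=1,mid=1 → [5, 6, 9, 8, 11, 7, 12, 14]
arr[mid]=6=6: mid=2
arr[mid]=9>6: swap arr[2],arr[7]; hi=6 → [5, 6, 14, 8, 11, 7, 12, 9]
arr[mid]=14>6: swap arr[2],arr[6]; hi=5 → [5, 6, 12, 8, 11, 7, 14, 9]
arr[mid]=12>6: swap arr[2],arr[5]; hi=4 → [5, 6, 7, 8, 11, 12, 14, 9]
arr[mid]=7>6: swap arr[2],arr[4]; hi=3 → [5, 6, 11, 8, 7, 12, 14, 9]
arr[mid]=11>6: swap arr[2],arr[3]; hi=2 → [5, 6, 8, 11, 7, 12, 14, 9]
arr[mid]=8>6: swap arr[2],arr[2]; hi=1 → [5, 6, 8, 11, 7, 12, 14, 9]
end: lo=1, hi=1; arr = [5, 6, 8, 11, 7, 12, 14, 9]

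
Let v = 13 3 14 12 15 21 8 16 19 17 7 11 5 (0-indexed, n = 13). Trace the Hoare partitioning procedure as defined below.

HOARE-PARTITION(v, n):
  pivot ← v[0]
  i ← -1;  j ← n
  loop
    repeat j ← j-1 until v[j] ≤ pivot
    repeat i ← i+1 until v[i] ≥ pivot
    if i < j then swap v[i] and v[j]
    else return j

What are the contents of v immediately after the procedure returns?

pivot=13
j stops at 12 (5), i stops at 0 (13); swap ⇒ 5 3 14 12 15 21 8 16 19 17 7 11 13
j stops at 11 (11), i stops at 2 (14); swap ⇒ 5 3 11 12 15 21 8 16 19 17 7 14 13
j stops at 10 (7), i stops at 4 (15); swap ⇒ 5 3 11 12 7 21 8 16 19 17 15 14 13
j stops at 6 (8), i stops at 5 (21); swap ⇒ 5 3 11 12 7 8 21 16 19 17 15 14 13
j stops at 5, i stops at 6; i≥j ⇒ return 5. v=5 3 11 12 7 8 21 16 19 17 15 14 13

5 3 11 12 7 8 21 16 19 17 15 14 13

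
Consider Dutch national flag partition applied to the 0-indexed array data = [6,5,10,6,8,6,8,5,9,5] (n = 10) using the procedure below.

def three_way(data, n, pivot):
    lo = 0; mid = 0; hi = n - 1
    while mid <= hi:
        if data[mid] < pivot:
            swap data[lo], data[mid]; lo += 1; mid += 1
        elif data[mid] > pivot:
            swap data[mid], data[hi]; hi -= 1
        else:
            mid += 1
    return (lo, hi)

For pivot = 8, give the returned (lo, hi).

lo=0 mid=0 hi=9
6<8: swap(0,0), lo=1 mid=1 ⇒ [6,5,10,6,8,6,8,5,9,5]
5<8: swap(1,1), lo=2 mid=2 ⇒ [6,5,10,6,8,6,8,5,9,5]
10>8: swap(2,9), hi=8 ⇒ [6,5,5,6,8,6,8,5,9,10]
5<8: swap(2,2), lo=3 mid=3 ⇒ [6,5,5,6,8,6,8,5,9,10]
6<8: swap(3,3), lo=4 mid=4 ⇒ [6,5,5,6,8,6,8,5,9,10]
8=8: mid=5
6<8: swap(4,5), lo=5 mid=6 ⇒ [6,5,5,6,6,8,8,5,9,10]
8=8: mid=7
5<8: swap(5,7), lo=6 mid=8 ⇒ [6,5,5,6,6,5,8,8,9,10]
9>8: swap(8,8), hi=7 ⇒ [6,5,5,6,6,5,8,8,9,10]
done. lo=6 hi=7; data=[6,5,5,6,6,5,8,8,9,10]

(6, 7)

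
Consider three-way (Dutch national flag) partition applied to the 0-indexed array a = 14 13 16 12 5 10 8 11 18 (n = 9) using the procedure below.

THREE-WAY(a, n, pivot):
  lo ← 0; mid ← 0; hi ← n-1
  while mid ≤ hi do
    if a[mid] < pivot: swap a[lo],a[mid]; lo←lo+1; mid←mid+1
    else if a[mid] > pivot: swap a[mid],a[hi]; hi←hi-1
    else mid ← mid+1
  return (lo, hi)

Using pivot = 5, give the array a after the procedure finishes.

pivot = 5; lo=0, mid=0, hi=8
a[mid]=14>5: swap a[0],a[8]; hi=7 → 18 13 16 12 5 10 8 11 14
a[mid]=18>5: swap a[0],a[7]; hi=6 → 11 13 16 12 5 10 8 18 14
a[mid]=11>5: swap a[0],a[6]; hi=5 → 8 13 16 12 5 10 11 18 14
a[mid]=8>5: swap a[0],a[5]; hi=4 → 10 13 16 12 5 8 11 18 14
a[mid]=10>5: swap a[0],a[4]; hi=3 → 5 13 16 12 10 8 11 18 14
a[mid]=5=5: mid=1
a[mid]=13>5: swap a[1],a[3]; hi=2 → 5 12 16 13 10 8 11 18 14
a[mid]=12>5: swap a[1],a[2]; hi=1 → 5 16 12 13 10 8 11 18 14
a[mid]=16>5: swap a[1],a[1]; hi=0 → 5 16 12 13 10 8 11 18 14
end: lo=0, hi=0; a = 5 16 12 13 10 8 11 18 14

5 16 12 13 10 8 11 18 14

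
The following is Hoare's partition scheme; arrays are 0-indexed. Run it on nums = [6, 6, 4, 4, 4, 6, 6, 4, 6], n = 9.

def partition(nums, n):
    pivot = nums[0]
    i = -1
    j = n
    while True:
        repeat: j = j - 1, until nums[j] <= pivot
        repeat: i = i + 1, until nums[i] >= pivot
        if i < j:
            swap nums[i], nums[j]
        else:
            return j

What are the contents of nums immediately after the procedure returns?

[6, 4, 4, 4, 4, 6, 6, 6, 6]

pivot=6
j stops at 8 (6), i stops at 0 (6); swap ⇒ [6, 6, 4, 4, 4, 6, 6, 4, 6]
j stops at 7 (4), i stops at 1 (6); swap ⇒ [6, 4, 4, 4, 4, 6, 6, 6, 6]
j stops at 6 (6), i stops at 5 (6); swap ⇒ [6, 4, 4, 4, 4, 6, 6, 6, 6]
j stops at 5, i stops at 6; i≥j ⇒ return 5. nums=[6, 4, 4, 4, 4, 6, 6, 6, 6]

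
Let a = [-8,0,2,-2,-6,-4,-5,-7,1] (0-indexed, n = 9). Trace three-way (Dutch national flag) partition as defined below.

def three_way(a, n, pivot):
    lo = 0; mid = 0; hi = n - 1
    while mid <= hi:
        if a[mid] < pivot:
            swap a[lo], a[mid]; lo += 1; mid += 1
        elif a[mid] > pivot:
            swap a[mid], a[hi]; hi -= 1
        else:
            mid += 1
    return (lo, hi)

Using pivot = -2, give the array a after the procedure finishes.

lo=0 mid=0 hi=8
-8<-2: swap(0,0), lo=1 mid=1 ⇒ [-8,0,2,-2,-6,-4,-5,-7,1]
0>-2: swap(1,8), hi=7 ⇒ [-8,1,2,-2,-6,-4,-5,-7,0]
1>-2: swap(1,7), hi=6 ⇒ [-8,-7,2,-2,-6,-4,-5,1,0]
-7<-2: swap(1,1), lo=2 mid=2 ⇒ [-8,-7,2,-2,-6,-4,-5,1,0]
2>-2: swap(2,6), hi=5 ⇒ [-8,-7,-5,-2,-6,-4,2,1,0]
-5<-2: swap(2,2), lo=3 mid=3 ⇒ [-8,-7,-5,-2,-6,-4,2,1,0]
-2=-2: mid=4
-6<-2: swap(3,4), lo=4 mid=5 ⇒ [-8,-7,-5,-6,-2,-4,2,1,0]
-4<-2: swap(4,5), lo=5 mid=6 ⇒ [-8,-7,-5,-6,-4,-2,2,1,0]
done. lo=5 hi=5; a=[-8,-7,-5,-6,-4,-2,2,1,0]

[-8,-7,-5,-6,-4,-2,2,1,0]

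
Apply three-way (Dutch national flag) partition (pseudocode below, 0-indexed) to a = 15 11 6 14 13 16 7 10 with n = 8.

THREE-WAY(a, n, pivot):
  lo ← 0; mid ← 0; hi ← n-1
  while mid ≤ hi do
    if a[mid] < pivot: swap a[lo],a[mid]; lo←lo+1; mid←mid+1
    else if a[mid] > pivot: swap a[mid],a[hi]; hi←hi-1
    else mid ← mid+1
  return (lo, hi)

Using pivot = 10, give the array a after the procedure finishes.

7 6 10 13 16 14 11 15

pivot = 10; lo=0, mid=0, hi=7
a[mid]=15>10: swap a[0],a[7]; hi=6 → 10 11 6 14 13 16 7 15
a[mid]=10=10: mid=1
a[mid]=11>10: swap a[1],a[6]; hi=5 → 10 7 6 14 13 16 11 15
a[mid]=7<10: swap a[0],a[1]; lo=1,mid=2 → 7 10 6 14 13 16 11 15
a[mid]=6<10: swap a[1],a[2]; lo=2,mid=3 → 7 6 10 14 13 16 11 15
a[mid]=14>10: swap a[3],a[5]; hi=4 → 7 6 10 16 13 14 11 15
a[mid]=16>10: swap a[3],a[4]; hi=3 → 7 6 10 13 16 14 11 15
a[mid]=13>10: swap a[3],a[3]; hi=2 → 7 6 10 13 16 14 11 15
end: lo=2, hi=2; a = 7 6 10 13 16 14 11 15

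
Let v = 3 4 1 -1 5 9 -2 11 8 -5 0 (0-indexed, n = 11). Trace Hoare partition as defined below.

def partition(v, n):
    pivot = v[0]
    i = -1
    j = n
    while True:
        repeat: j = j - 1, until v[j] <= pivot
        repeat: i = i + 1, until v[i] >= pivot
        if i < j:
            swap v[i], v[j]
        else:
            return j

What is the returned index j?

pivot=3
j stops at 10 (0), i stops at 0 (3); swap ⇒ 0 4 1 -1 5 9 -2 11 8 -5 3
j stops at 9 (-5), i stops at 1 (4); swap ⇒ 0 -5 1 -1 5 9 -2 11 8 4 3
j stops at 6 (-2), i stops at 4 (5); swap ⇒ 0 -5 1 -1 -2 9 5 11 8 4 3
j stops at 4, i stops at 5; i≥j ⇒ return 4. v=0 -5 1 -1 -2 9 5 11 8 4 3

4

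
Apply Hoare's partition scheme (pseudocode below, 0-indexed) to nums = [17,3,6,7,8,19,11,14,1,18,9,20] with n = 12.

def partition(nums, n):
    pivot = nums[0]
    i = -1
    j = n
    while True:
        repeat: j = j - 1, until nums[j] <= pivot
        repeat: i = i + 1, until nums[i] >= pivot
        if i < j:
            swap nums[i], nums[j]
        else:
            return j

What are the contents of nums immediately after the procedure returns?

pivot=17
j stops at 10 (9), i stops at 0 (17); swap ⇒ [9,3,6,7,8,19,11,14,1,18,17,20]
j stops at 8 (1), i stops at 5 (19); swap ⇒ [9,3,6,7,8,1,11,14,19,18,17,20]
j stops at 7, i stops at 8; i≥j ⇒ return 7. nums=[9,3,6,7,8,1,11,14,19,18,17,20]

[9,3,6,7,8,1,11,14,19,18,17,20]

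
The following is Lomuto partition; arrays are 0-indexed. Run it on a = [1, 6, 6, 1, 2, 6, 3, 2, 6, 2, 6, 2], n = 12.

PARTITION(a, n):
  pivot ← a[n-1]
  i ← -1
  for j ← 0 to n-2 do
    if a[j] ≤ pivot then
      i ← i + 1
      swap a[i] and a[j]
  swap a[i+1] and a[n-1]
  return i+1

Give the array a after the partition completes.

pivot=2, i=-1
j=0: 1≤2, i=0, swap(0,0) ⇒ [1, 6, 6, 1, 2, 6, 3, 2, 6, 2, 6, 2]
j=1: 6>2, skip
j=2: 6>2, skip
j=3: 1≤2, i=1, swap(1,3) ⇒ [1, 1, 6, 6, 2, 6, 3, 2, 6, 2, 6, 2]
j=4: 2≤2, i=2, swap(2,4) ⇒ [1, 1, 2, 6, 6, 6, 3, 2, 6, 2, 6, 2]
j=5: 6>2, skip
j=6: 3>2, skip
j=7: 2≤2, i=3, swap(3,7) ⇒ [1, 1, 2, 2, 6, 6, 3, 6, 6, 2, 6, 2]
j=8: 6>2, skip
j=9: 2≤2, i=4, swap(4,9) ⇒ [1, 1, 2, 2, 2, 6, 3, 6, 6, 6, 6, 2]
j=10: 6>2, skip
swap(5,11) ⇒ [1, 1, 2, 2, 2, 2, 3, 6, 6, 6, 6, 6]; return 5

[1, 1, 2, 2, 2, 2, 3, 6, 6, 6, 6, 6]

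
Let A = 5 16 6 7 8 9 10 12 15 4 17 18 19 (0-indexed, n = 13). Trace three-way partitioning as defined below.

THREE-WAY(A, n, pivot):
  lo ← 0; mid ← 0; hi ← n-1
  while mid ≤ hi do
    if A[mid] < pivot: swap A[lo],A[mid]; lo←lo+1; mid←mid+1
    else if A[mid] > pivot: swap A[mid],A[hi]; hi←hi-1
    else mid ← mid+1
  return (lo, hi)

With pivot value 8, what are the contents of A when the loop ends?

5 4 6 7 8 10 12 15 9 17 18 19 16

pivot = 8; lo=0, mid=0, hi=12
A[mid]=5<8: swap A[0],A[0]; lo=1,mid=1 → 5 16 6 7 8 9 10 12 15 4 17 18 19
A[mid]=16>8: swap A[1],A[12]; hi=11 → 5 19 6 7 8 9 10 12 15 4 17 18 16
A[mid]=19>8: swap A[1],A[11]; hi=10 → 5 18 6 7 8 9 10 12 15 4 17 19 16
A[mid]=18>8: swap A[1],A[10]; hi=9 → 5 17 6 7 8 9 10 12 15 4 18 19 16
A[mid]=17>8: swap A[1],A[9]; hi=8 → 5 4 6 7 8 9 10 12 15 17 18 19 16
A[mid]=4<8: swap A[1],A[1]; lo=2,mid=2 → 5 4 6 7 8 9 10 12 15 17 18 19 16
A[mid]=6<8: swap A[2],A[2]; lo=3,mid=3 → 5 4 6 7 8 9 10 12 15 17 18 19 16
A[mid]=7<8: swap A[3],A[3]; lo=4,mid=4 → 5 4 6 7 8 9 10 12 15 17 18 19 16
A[mid]=8=8: mid=5
A[mid]=9>8: swap A[5],A[8]; hi=7 → 5 4 6 7 8 15 10 12 9 17 18 19 16
A[mid]=15>8: swap A[5],A[7]; hi=6 → 5 4 6 7 8 12 10 15 9 17 18 19 16
A[mid]=12>8: swap A[5],A[6]; hi=5 → 5 4 6 7 8 10 12 15 9 17 18 19 16
A[mid]=10>8: swap A[5],A[5]; hi=4 → 5 4 6 7 8 10 12 15 9 17 18 19 16
end: lo=4, hi=4; A = 5 4 6 7 8 10 12 15 9 17 18 19 16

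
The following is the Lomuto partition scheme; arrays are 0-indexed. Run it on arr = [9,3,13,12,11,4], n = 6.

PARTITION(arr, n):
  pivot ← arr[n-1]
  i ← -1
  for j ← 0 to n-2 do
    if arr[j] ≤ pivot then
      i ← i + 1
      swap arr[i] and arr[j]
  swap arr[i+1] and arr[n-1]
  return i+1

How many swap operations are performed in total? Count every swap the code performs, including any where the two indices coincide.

2

pivot = arr[5] = 4; i = -1
j=0: arr[0]=9 > 4 → no swap
j=1: arr[1]=3 ≤ 4 → i=0, swap arr[0],arr[1] → [3,9,13,12,11,4]
j=2: arr[2]=13 > 4 → no swap
j=3: arr[3]=12 > 4 → no swap
j=4: arr[4]=11 > 4 → no swap
final swap arr[1],arr[5] → [3,4,13,12,11,9]; return 1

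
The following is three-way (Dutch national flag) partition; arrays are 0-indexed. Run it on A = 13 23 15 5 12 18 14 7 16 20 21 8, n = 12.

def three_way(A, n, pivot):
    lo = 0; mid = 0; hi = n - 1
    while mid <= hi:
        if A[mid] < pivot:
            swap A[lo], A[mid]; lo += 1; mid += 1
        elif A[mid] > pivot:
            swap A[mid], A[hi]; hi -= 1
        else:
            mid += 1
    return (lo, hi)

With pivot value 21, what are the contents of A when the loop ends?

lo=0 mid=0 hi=11
13<21: swap(0,0), lo=1 mid=1 ⇒ 13 23 15 5 12 18 14 7 16 20 21 8
23>21: swap(1,11), hi=10 ⇒ 13 8 15 5 12 18 14 7 16 20 21 23
8<21: swap(1,1), lo=2 mid=2 ⇒ 13 8 15 5 12 18 14 7 16 20 21 23
15<21: swap(2,2), lo=3 mid=3 ⇒ 13 8 15 5 12 18 14 7 16 20 21 23
5<21: swap(3,3), lo=4 mid=4 ⇒ 13 8 15 5 12 18 14 7 16 20 21 23
12<21: swap(4,4), lo=5 mid=5 ⇒ 13 8 15 5 12 18 14 7 16 20 21 23
18<21: swap(5,5), lo=6 mid=6 ⇒ 13 8 15 5 12 18 14 7 16 20 21 23
14<21: swap(6,6), lo=7 mid=7 ⇒ 13 8 15 5 12 18 14 7 16 20 21 23
7<21: swap(7,7), lo=8 mid=8 ⇒ 13 8 15 5 12 18 14 7 16 20 21 23
16<21: swap(8,8), lo=9 mid=9 ⇒ 13 8 15 5 12 18 14 7 16 20 21 23
20<21: swap(9,9), lo=10 mid=10 ⇒ 13 8 15 5 12 18 14 7 16 20 21 23
21=21: mid=11
done. lo=10 hi=10; A=13 8 15 5 12 18 14 7 16 20 21 23

13 8 15 5 12 18 14 7 16 20 21 23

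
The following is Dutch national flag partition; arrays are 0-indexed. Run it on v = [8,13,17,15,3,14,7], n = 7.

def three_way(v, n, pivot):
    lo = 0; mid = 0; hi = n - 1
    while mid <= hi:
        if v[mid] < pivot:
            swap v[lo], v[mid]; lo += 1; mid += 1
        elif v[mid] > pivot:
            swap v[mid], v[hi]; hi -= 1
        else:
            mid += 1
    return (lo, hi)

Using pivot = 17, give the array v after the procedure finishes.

lo=0 mid=0 hi=6
8<17: swap(0,0), lo=1 mid=1 ⇒ [8,13,17,15,3,14,7]
13<17: swap(1,1), lo=2 mid=2 ⇒ [8,13,17,15,3,14,7]
17=17: mid=3
15<17: swap(2,3), lo=3 mid=4 ⇒ [8,13,15,17,3,14,7]
3<17: swap(3,4), lo=4 mid=5 ⇒ [8,13,15,3,17,14,7]
14<17: swap(4,5), lo=5 mid=6 ⇒ [8,13,15,3,14,17,7]
7<17: swap(5,6), lo=6 mid=7 ⇒ [8,13,15,3,14,7,17]
done. lo=6 hi=6; v=[8,13,15,3,14,7,17]

[8,13,15,3,14,7,17]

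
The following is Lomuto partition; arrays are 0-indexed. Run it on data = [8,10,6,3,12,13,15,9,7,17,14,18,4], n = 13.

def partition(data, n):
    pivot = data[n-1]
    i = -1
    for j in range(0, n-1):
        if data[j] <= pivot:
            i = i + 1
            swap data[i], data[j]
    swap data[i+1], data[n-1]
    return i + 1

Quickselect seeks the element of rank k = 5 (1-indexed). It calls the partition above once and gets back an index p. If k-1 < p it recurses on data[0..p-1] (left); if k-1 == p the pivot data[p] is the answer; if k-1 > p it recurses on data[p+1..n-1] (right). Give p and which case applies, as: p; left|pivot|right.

1; right

pivot=4, i=-1
j=0: 8>4, skip
j=1: 10>4, skip
j=2: 6>4, skip
j=3: 3≤4, i=0, swap(0,3) ⇒ [3,10,6,8,12,13,15,9,7,17,14,18,4]
j=4: 12>4, skip
j=5: 13>4, skip
j=6: 15>4, skip
j=7: 9>4, skip
j=8: 7>4, skip
j=9: 17>4, skip
j=10: 14>4, skip
j=11: 18>4, skip
swap(1,12) ⇒ [3,4,6,8,12,13,15,9,7,17,14,18,10]; return 1
p = 1; k-1 = 4 > 1 ⇒ right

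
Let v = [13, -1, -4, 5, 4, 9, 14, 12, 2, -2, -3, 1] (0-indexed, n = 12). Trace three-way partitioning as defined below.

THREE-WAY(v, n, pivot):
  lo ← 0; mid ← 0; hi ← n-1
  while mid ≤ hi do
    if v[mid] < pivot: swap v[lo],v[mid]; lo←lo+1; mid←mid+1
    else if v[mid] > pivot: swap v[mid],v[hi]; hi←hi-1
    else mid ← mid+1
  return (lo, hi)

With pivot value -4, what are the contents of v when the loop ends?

pivot = -4; lo=0, mid=0, hi=11
v[mid]=13>-4: swap v[0],v[11]; hi=10 → [1, -1, -4, 5, 4, 9, 14, 12, 2, -2, -3, 13]
v[mid]=1>-4: swap v[0],v[10]; hi=9 → [-3, -1, -4, 5, 4, 9, 14, 12, 2, -2, 1, 13]
v[mid]=-3>-4: swap v[0],v[9]; hi=8 → [-2, -1, -4, 5, 4, 9, 14, 12, 2, -3, 1, 13]
v[mid]=-2>-4: swap v[0],v[8]; hi=7 → [2, -1, -4, 5, 4, 9, 14, 12, -2, -3, 1, 13]
v[mid]=2>-4: swap v[0],v[7]; hi=6 → [12, -1, -4, 5, 4, 9, 14, 2, -2, -3, 1, 13]
v[mid]=12>-4: swap v[0],v[6]; hi=5 → [14, -1, -4, 5, 4, 9, 12, 2, -2, -3, 1, 13]
v[mid]=14>-4: swap v[0],v[5]; hi=4 → [9, -1, -4, 5, 4, 14, 12, 2, -2, -3, 1, 13]
v[mid]=9>-4: swap v[0],v[4]; hi=3 → [4, -1, -4, 5, 9, 14, 12, 2, -2, -3, 1, 13]
v[mid]=4>-4: swap v[0],v[3]; hi=2 → [5, -1, -4, 4, 9, 14, 12, 2, -2, -3, 1, 13]
v[mid]=5>-4: swap v[0],v[2]; hi=1 → [-4, -1, 5, 4, 9, 14, 12, 2, -2, -3, 1, 13]
v[mid]=-4=-4: mid=1
v[mid]=-1>-4: swap v[1],v[1]; hi=0 → [-4, -1, 5, 4, 9, 14, 12, 2, -2, -3, 1, 13]
end: lo=0, hi=0; v = [-4, -1, 5, 4, 9, 14, 12, 2, -2, -3, 1, 13]

[-4, -1, 5, 4, 9, 14, 12, 2, -2, -3, 1, 13]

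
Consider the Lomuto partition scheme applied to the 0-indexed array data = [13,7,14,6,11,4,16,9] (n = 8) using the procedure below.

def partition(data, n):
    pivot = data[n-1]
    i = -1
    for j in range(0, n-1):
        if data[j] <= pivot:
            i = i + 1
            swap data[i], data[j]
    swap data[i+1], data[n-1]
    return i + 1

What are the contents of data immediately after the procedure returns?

[7,6,4,9,11,14,16,13]

pivot = data[7] = 9; i = -1
j=0: data[0]=13 > 9 → no swap
j=1: data[1]=7 ≤ 9 → i=0, swap data[0],data[1] → [7,13,14,6,11,4,16,9]
j=2: data[2]=14 > 9 → no swap
j=3: data[3]=6 ≤ 9 → i=1, swap data[1],data[3] → [7,6,14,13,11,4,16,9]
j=4: data[4]=11 > 9 → no swap
j=5: data[5]=4 ≤ 9 → i=2, swap data[2],data[5] → [7,6,4,13,11,14,16,9]
j=6: data[6]=16 > 9 → no swap
final swap data[3],data[7] → [7,6,4,9,11,14,16,13]; return 3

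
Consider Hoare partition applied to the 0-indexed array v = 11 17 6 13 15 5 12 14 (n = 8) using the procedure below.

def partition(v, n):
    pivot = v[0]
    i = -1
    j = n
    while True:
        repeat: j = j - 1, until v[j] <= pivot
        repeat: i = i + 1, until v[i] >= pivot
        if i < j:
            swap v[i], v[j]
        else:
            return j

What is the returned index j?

pivot = v[0] = 11; i = -1, j = 8
j→5 (v[5]=5≤11), i→0 (v[0]=11≥11); i<j, swap → 5 17 6 13 15 11 12 14
j→2 (v[2]=6≤11), i→1 (v[1]=17≥11); i<j, swap → 5 6 17 13 15 11 12 14
j→1, i→2; i≥j, return j=1. v = 5 6 17 13 15 11 12 14

1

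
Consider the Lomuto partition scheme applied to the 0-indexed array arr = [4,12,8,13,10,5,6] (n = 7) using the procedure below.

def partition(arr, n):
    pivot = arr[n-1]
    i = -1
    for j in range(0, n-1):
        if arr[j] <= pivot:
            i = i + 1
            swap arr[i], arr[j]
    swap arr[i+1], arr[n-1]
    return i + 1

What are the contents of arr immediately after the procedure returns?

pivot = arr[6] = 6; i = -1
j=0: arr[0]=4 ≤ 6 → i=0, swap arr[0],arr[0] (no change) → [4,12,8,13,10,5,6]
j=1: arr[1]=12 > 6 → no swap
j=2: arr[2]=8 > 6 → no swap
j=3: arr[3]=13 > 6 → no swap
j=4: arr[4]=10 > 6 → no swap
j=5: arr[5]=5 ≤ 6 → i=1, swap arr[1],arr[5] → [4,5,8,13,10,12,6]
final swap arr[2],arr[6] → [4,5,6,13,10,12,8]; return 2

[4,5,6,13,10,12,8]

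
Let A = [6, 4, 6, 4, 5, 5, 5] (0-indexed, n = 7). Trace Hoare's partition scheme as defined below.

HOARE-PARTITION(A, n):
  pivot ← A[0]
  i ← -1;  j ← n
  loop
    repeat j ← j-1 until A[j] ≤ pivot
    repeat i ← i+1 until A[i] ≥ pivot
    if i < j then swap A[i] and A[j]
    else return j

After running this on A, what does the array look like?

pivot = A[0] = 6; i = -1, j = 7
j→6 (A[6]=5≤6), i→0 (A[0]=6≥6); i<j, swap → [5, 4, 6, 4, 5, 5, 6]
j→5 (A[5]=5≤6), i→2 (A[2]=6≥6); i<j, swap → [5, 4, 5, 4, 5, 6, 6]
j→4, i→5; i≥j, return j=4. A = [5, 4, 5, 4, 5, 6, 6]

[5, 4, 5, 4, 5, 6, 6]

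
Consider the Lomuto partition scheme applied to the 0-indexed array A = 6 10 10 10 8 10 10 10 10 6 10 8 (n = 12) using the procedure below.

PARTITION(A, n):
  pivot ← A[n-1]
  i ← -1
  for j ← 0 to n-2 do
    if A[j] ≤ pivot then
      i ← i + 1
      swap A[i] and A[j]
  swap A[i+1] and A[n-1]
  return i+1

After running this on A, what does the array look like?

6 8 6 8 10 10 10 10 10 10 10 10

pivot=8, i=-1
j=0: 6≤8, i=0, swap(0,0) ⇒ 6 10 10 10 8 10 10 10 10 6 10 8
j=1: 10>8, skip
j=2: 10>8, skip
j=3: 10>8, skip
j=4: 8≤8, i=1, swap(1,4) ⇒ 6 8 10 10 10 10 10 10 10 6 10 8
j=5: 10>8, skip
j=6: 10>8, skip
j=7: 10>8, skip
j=8: 10>8, skip
j=9: 6≤8, i=2, swap(2,9) ⇒ 6 8 6 10 10 10 10 10 10 10 10 8
j=10: 10>8, skip
swap(3,11) ⇒ 6 8 6 8 10 10 10 10 10 10 10 10; return 3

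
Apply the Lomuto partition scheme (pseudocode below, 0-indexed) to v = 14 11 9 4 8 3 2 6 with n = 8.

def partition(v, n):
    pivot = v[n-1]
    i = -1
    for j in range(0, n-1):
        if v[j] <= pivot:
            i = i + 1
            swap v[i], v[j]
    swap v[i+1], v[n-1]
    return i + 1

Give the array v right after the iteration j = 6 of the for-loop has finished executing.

pivot=6, i=-1
j=0: 14>6, skip
j=1: 11>6, skip
j=2: 9>6, skip
j=3: 4≤6, i=0, swap(0,3) ⇒ 4 11 9 14 8 3 2 6
j=4: 8>6, skip
j=5: 3≤6, i=1, swap(1,5) ⇒ 4 3 9 14 8 11 2 6
j=6: 2≤6, i=2, swap(2,6) ⇒ 4 3 2 14 8 11 9 6
(after j=6) v = 4 3 2 14 8 11 9 6

4 3 2 14 8 11 9 6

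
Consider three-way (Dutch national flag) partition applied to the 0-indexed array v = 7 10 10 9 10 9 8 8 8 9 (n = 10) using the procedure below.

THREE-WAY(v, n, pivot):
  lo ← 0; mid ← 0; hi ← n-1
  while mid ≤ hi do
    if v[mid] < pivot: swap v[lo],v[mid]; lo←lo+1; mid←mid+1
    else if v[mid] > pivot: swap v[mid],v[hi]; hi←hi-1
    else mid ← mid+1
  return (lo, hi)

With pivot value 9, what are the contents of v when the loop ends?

7 8 8 8 9 9 9 10 10 10

lo=0 mid=0 hi=9
7<9: swap(0,0), lo=1 mid=1 ⇒ 7 10 10 9 10 9 8 8 8 9
10>9: swap(1,9), hi=8 ⇒ 7 9 10 9 10 9 8 8 8 10
9=9: mid=2
10>9: swap(2,8), hi=7 ⇒ 7 9 8 9 10 9 8 8 10 10
8<9: swap(1,2), lo=2 mid=3 ⇒ 7 8 9 9 10 9 8 8 10 10
9=9: mid=4
10>9: swap(4,7), hi=6 ⇒ 7 8 9 9 8 9 8 10 10 10
8<9: swap(2,4), lo=3 mid=5 ⇒ 7 8 8 9 9 9 8 10 10 10
9=9: mid=6
8<9: swap(3,6), lo=4 mid=7 ⇒ 7 8 8 8 9 9 9 10 10 10
done. lo=4 hi=6; v=7 8 8 8 9 9 9 10 10 10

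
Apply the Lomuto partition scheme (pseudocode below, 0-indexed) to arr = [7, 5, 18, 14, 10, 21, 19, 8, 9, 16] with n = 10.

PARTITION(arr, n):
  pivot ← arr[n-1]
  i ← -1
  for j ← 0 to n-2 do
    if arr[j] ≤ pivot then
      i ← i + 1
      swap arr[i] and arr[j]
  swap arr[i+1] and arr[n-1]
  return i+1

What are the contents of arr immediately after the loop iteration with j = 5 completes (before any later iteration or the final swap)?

pivot = arr[9] = 16; i = -1
j=0: arr[0]=7 ≤ 16 → i=0, swap arr[0],arr[0] (no change) → [7, 5, 18, 14, 10, 21, 19, 8, 9, 16]
j=1: arr[1]=5 ≤ 16 → i=1, swap arr[1],arr[1] (no change) → [7, 5, 18, 14, 10, 21, 19, 8, 9, 16]
j=2: arr[2]=18 > 16 → no swap
j=3: arr[3]=14 ≤ 16 → i=2, swap arr[2],arr[3] → [7, 5, 14, 18, 10, 21, 19, 8, 9, 16]
j=4: arr[4]=10 ≤ 16 → i=3, swap arr[3],arr[4] → [7, 5, 14, 10, 18, 21, 19, 8, 9, 16]
j=5: arr[5]=21 > 16 → no swap
(after j=5) arr = [7, 5, 14, 10, 18, 21, 19, 8, 9, 16]

[7, 5, 14, 10, 18, 21, 19, 8, 9, 16]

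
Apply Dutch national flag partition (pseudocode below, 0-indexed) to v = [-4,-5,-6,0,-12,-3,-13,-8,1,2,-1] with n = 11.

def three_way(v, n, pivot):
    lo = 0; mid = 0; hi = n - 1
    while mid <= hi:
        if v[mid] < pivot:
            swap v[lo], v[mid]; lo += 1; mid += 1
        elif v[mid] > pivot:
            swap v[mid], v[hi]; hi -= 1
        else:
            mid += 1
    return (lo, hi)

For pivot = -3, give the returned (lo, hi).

(6, 6)

pivot = -3; lo=0, mid=0, hi=10
v[mid]=-4<-3: swap v[0],v[0]; lo=1,mid=1 → [-4,-5,-6,0,-12,-3,-13,-8,1,2,-1]
v[mid]=-5<-3: swap v[1],v[1]; lo=2,mid=2 → [-4,-5,-6,0,-12,-3,-13,-8,1,2,-1]
v[mid]=-6<-3: swap v[2],v[2]; lo=3,mid=3 → [-4,-5,-6,0,-12,-3,-13,-8,1,2,-1]
v[mid]=0>-3: swap v[3],v[10]; hi=9 → [-4,-5,-6,-1,-12,-3,-13,-8,1,2,0]
v[mid]=-1>-3: swap v[3],v[9]; hi=8 → [-4,-5,-6,2,-12,-3,-13,-8,1,-1,0]
v[mid]=2>-3: swap v[3],v[8]; hi=7 → [-4,-5,-6,1,-12,-3,-13,-8,2,-1,0]
v[mid]=1>-3: swap v[3],v[7]; hi=6 → [-4,-5,-6,-8,-12,-3,-13,1,2,-1,0]
v[mid]=-8<-3: swap v[3],v[3]; lo=4,mid=4 → [-4,-5,-6,-8,-12,-3,-13,1,2,-1,0]
v[mid]=-12<-3: swap v[4],v[4]; lo=5,mid=5 → [-4,-5,-6,-8,-12,-3,-13,1,2,-1,0]
v[mid]=-3=-3: mid=6
v[mid]=-13<-3: swap v[5],v[6]; lo=6,mid=7 → [-4,-5,-6,-8,-12,-13,-3,1,2,-1,0]
end: lo=6, hi=6; v = [-4,-5,-6,-8,-12,-13,-3,1,2,-1,0]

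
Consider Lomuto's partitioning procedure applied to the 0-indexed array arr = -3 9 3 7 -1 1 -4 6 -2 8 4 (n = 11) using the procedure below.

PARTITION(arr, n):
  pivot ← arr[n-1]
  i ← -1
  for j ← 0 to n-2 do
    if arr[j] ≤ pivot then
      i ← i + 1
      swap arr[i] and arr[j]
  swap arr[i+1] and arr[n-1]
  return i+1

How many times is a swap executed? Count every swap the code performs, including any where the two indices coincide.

pivot = arr[10] = 4; i = -1
j=0: arr[0]=-3 ≤ 4 → i=0, swap arr[0],arr[0] (no change) → -3 9 3 7 -1 1 -4 6 -2 8 4
j=1: arr[1]=9 > 4 → no swap
j=2: arr[2]=3 ≤ 4 → i=1, swap arr[1],arr[2] → -3 3 9 7 -1 1 -4 6 -2 8 4
j=3: arr[3]=7 > 4 → no swap
j=4: arr[4]=-1 ≤ 4 → i=2, swap arr[2],arr[4] → -3 3 -1 7 9 1 -4 6 -2 8 4
j=5: arr[5]=1 ≤ 4 → i=3, swap arr[3],arr[5] → -3 3 -1 1 9 7 -4 6 -2 8 4
j=6: arr[6]=-4 ≤ 4 → i=4, swap arr[4],arr[6] → -3 3 -1 1 -4 7 9 6 -2 8 4
j=7: arr[7]=6 > 4 → no swap
j=8: arr[8]=-2 ≤ 4 → i=5, swap arr[5],arr[8] → -3 3 -1 1 -4 -2 9 6 7 8 4
j=9: arr[9]=8 > 4 → no swap
final swap arr[6],arr[10] → -3 3 -1 1 -4 -2 4 6 7 8 9; return 6

7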